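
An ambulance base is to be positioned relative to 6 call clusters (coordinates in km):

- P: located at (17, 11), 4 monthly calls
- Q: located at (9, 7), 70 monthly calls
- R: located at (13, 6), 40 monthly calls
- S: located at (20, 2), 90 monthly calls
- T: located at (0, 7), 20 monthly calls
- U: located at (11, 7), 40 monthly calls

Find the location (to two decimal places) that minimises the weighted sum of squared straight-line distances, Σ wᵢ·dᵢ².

(13.10, 5.20)

The minimiser of Σwᵢ‖p−pᵢ‖² is the weighted centroid p* = (Σwᵢpᵢ)/(Σwᵢ).
Σwᵢ = 264.
Σwᵢxᵢ = 4·17 + 70·9 + 40·13 + 90·20 + 20·0 + 40·11 = 3458.
Σwᵢyᵢ = 4·11 + 70·7 + 40·6 + 90·2 + 20·7 + 40·7 = 1374.
x* = 3458/264 = 13.10, y* = 1374/264 = 5.20.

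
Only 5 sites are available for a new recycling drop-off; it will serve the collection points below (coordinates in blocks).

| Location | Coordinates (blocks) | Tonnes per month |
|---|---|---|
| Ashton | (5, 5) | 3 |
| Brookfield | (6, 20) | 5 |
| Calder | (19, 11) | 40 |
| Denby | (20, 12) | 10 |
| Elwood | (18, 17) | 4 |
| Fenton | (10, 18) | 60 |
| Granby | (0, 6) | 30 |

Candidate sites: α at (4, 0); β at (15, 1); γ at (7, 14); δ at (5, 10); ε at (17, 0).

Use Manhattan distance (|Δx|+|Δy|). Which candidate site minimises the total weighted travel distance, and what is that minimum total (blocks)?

Total weighted distance at each candidate:
  α (4, 0): total = 3312
  β (15, 1): total = 2898
  γ (7, 14): total = 1744
  δ (5, 10): total = 1970
  ε (17, 0): total = 3138
Minimum is at γ with total 1744 blocks.

γ, total 1744 blocks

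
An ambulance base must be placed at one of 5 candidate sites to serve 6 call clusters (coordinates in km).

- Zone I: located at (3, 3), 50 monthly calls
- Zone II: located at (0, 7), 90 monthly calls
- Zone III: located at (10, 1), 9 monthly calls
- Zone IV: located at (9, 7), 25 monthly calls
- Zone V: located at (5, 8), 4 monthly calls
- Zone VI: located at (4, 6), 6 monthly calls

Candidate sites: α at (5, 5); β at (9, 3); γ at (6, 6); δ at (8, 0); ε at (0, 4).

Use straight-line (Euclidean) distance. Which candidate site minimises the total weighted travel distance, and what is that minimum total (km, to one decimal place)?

Total weighted distance at each candidate:
  α (5, 5): total = 816.0
  β (9, 3): total = 1367.1
  γ (6, 6): total = 917.2
  δ (8, 0): total = 1522.6
  ε (0, 4): total = 811.7
Minimum is at ε with total 811.7 km.

ε, total 811.7 km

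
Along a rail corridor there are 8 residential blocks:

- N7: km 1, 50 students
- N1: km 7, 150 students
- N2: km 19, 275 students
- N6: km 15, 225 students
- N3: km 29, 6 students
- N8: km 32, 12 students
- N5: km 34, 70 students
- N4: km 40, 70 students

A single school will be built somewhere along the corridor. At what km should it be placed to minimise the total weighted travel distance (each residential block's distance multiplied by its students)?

For a sum of weighted absolute distances on a line, the optimum is the weighted median (not the mean). Total weight W = 858; half-weight = 429.
Sort by position and accumulate weight:
  km 1 (N7, w=50) → cum 50
  km 7 (N1, w=150) → cum 200
  km 15 (N6, w=225) → cum 425
  km 19 (N2, w=275) → cum 700  ≥ 429 → median here
  km 29 (N3, w=6) → cum 706
  km 32 (N8, w=12) → cum 718
  km 34 (N5, w=70) → cum 788
  km 40 (N4, w=70) → cum 858
Optimal location: km 19.

x = 19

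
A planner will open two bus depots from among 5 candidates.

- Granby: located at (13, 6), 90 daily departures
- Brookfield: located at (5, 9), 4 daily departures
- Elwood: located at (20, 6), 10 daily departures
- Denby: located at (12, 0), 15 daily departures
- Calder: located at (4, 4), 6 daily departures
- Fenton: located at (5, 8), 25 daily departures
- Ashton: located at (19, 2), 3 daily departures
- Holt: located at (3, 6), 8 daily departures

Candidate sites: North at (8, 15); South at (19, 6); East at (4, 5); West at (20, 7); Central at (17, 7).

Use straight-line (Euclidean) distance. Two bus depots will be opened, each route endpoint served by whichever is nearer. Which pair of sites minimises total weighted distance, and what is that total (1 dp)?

Evaluate every pair (each demand assigned to the nearer of the two):
  {East, Central}: total = 660.8
  {South, East}: total = 813.2
  {East, West}: total = 916.1
  {North, Central}: total = 917.7
  {South, Central}: total = 1064.2
  {West, Central}: total = 1067.4
  {North, South}: total = 1070.1
  {North, West}: total = 1191.0
  {North, East}: total = 1265.2
  {South, West}: total = 1329.9
Best pair: {East, Central} with total 660.8.

{East, Central}, total 660.8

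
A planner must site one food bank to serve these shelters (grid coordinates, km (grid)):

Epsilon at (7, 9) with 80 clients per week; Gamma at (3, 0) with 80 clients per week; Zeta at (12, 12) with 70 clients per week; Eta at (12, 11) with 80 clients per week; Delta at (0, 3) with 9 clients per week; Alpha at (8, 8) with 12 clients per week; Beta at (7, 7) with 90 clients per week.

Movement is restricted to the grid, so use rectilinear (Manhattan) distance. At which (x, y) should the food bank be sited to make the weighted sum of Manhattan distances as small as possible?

Manhattan distance separates: Σwᵢ(|x−xᵢ|+|y−yᵢ|) = Σwᵢ|x−xᵢ| + Σwᵢ|y−yᵢ|, so x and y are optimised independently as 1-D weighted medians.
Total weight W = 421; half = 210.5.
x-coordinate, sorted with cumulative weight:
  x=0 (Delta, w=9) cum 9
  x=3 (Gamma, w=80) cum 89
  x=7 (Epsilon, w=80) cum 169
  x=7 (Beta, w=90) cum 259  ← median
  x=8 (Alpha, w=12) cum 271
  x=12 (Zeta, w=70) cum 341
  x=12 (Eta, w=80) cum 421
⇒ x* = 7
y-coordinate, sorted with cumulative weight:
  y=0 (Gamma, w=80) cum 80
  y=3 (Delta, w=9) cum 89
  y=7 (Beta, w=90) cum 179
  y=8 (Alpha, w=12) cum 191
  y=9 (Epsilon, w=80) cum 271  ← median
  y=11 (Eta, w=80) cum 351
  y=12 (Zeta, w=70) cum 421
⇒ y* = 9

(7, 9)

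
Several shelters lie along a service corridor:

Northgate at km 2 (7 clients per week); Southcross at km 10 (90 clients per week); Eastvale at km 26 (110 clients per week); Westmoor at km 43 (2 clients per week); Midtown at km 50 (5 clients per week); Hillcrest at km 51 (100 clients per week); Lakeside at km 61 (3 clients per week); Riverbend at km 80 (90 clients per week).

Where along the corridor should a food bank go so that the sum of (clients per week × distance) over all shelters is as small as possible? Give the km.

For a sum of weighted absolute distances on a line, the optimum is the weighted median (not the mean). Total weight W = 407; half-weight = 203.5.
Sort by position and accumulate weight:
  km 2 (Northgate, w=7) → cum 7
  km 10 (Southcross, w=90) → cum 97
  km 26 (Eastvale, w=110) → cum 207  ≥ 203.5 → median here
  km 43 (Westmoor, w=2) → cum 209
  km 50 (Midtown, w=5) → cum 214
  km 51 (Hillcrest, w=100) → cum 314
  km 61 (Lakeside, w=3) → cum 317
  km 80 (Riverbend, w=90) → cum 407
Optimal location: km 26.

x = 26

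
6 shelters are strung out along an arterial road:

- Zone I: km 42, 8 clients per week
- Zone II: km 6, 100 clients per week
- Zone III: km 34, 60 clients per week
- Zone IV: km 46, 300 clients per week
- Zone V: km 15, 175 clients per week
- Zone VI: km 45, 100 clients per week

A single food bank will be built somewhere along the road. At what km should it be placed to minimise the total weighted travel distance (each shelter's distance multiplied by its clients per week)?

For a sum of weighted absolute distances on a line, the optimum is the weighted median (not the mean). Total weight W = 743; half-weight = 371.5.
Sort by position and accumulate weight:
  km 6 (Zone II, w=100) → cum 100
  km 15 (Zone V, w=175) → cum 275
  km 34 (Zone III, w=60) → cum 335
  km 42 (Zone I, w=8) → cum 343
  km 45 (Zone VI, w=100) → cum 443  ≥ 371.5 → median here
  km 46 (Zone IV, w=300) → cum 743
Optimal location: km 45.

x = 45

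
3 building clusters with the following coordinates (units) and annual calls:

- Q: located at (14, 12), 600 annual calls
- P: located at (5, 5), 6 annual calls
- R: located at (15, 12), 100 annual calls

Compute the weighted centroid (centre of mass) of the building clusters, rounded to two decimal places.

(14.07, 11.94)

The minimiser of Σwᵢ‖p−pᵢ‖² is the weighted centroid p* = (Σwᵢpᵢ)/(Σwᵢ).
Σwᵢ = 706.
Σwᵢxᵢ = 600·14 + 6·5 + 100·15 = 9930.
Σwᵢyᵢ = 600·12 + 6·5 + 100·12 = 8430.
x* = 9930/706 = 14.07, y* = 8430/706 = 11.94.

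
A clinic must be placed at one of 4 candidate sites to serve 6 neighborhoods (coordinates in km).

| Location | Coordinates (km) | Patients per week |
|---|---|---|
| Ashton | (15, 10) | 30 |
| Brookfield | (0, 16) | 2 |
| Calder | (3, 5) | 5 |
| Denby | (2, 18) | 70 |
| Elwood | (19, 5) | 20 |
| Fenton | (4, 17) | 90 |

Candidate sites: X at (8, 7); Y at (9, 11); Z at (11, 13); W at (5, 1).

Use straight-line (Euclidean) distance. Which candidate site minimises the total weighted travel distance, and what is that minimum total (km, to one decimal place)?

Y, total 1874.6 km

Total weighted distance at each candidate:
  X (8, 7): total = 2349.5
  Y (9, 11): total = 1874.6
  Z (11, 13): total = 1901.9
  W (5, 1): total = 3400.0
Minimum is at Y with total 1874.6 km.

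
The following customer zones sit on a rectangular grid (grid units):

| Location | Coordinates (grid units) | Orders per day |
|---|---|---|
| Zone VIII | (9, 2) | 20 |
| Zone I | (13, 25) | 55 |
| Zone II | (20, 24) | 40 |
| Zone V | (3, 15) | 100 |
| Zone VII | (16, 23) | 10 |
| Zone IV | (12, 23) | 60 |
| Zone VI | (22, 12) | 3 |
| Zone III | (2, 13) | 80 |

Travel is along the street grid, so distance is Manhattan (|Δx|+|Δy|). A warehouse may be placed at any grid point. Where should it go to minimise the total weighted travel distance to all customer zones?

(9, 15)

Manhattan distance separates: Σwᵢ(|x−xᵢ|+|y−yᵢ|) = Σwᵢ|x−xᵢ| + Σwᵢ|y−yᵢ|, so x and y are optimised independently as 1-D weighted medians.
Total weight W = 368; half = 184.
x-coordinate, sorted with cumulative weight:
  x=2 (Zone III, w=80) cum 80
  x=3 (Zone V, w=100) cum 180
  x=9 (Zone VIII, w=20) cum 200  ← median
  x=12 (Zone IV, w=60) cum 260
  x=13 (Zone I, w=55) cum 315
  x=16 (Zone VII, w=10) cum 325
  x=20 (Zone II, w=40) cum 365
  x=22 (Zone VI, w=3) cum 368
⇒ x* = 9
y-coordinate, sorted with cumulative weight:
  y=2 (Zone VIII, w=20) cum 20
  y=12 (Zone VI, w=3) cum 23
  y=13 (Zone III, w=80) cum 103
  y=15 (Zone V, w=100) cum 203  ← median
  y=23 (Zone VII, w=10) cum 213
  y=23 (Zone IV, w=60) cum 273
  y=24 (Zone II, w=40) cum 313
  y=25 (Zone I, w=55) cum 368
⇒ y* = 15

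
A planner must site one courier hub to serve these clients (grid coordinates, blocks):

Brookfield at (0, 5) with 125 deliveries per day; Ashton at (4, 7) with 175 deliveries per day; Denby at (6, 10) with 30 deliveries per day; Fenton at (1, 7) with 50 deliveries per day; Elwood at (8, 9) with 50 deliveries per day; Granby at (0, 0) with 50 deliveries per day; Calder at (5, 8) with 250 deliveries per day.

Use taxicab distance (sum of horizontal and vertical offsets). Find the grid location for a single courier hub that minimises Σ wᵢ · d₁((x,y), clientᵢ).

(4, 7)

Manhattan distance separates: Σwᵢ(|x−xᵢ|+|y−yᵢ|) = Σwᵢ|x−xᵢ| + Σwᵢ|y−yᵢ|, so x and y are optimised independently as 1-D weighted medians.
Total weight W = 730; half = 365.
x-coordinate, sorted with cumulative weight:
  x=0 (Brookfield, w=125) cum 125
  x=0 (Granby, w=50) cum 175
  x=1 (Fenton, w=50) cum 225
  x=4 (Ashton, w=175) cum 400  ← median
  x=5 (Calder, w=250) cum 650
  x=6 (Denby, w=30) cum 680
  x=8 (Elwood, w=50) cum 730
⇒ x* = 4
y-coordinate, sorted with cumulative weight:
  y=0 (Granby, w=50) cum 50
  y=5 (Brookfield, w=125) cum 175
  y=7 (Ashton, w=175) cum 350
  y=7 (Fenton, w=50) cum 400  ← median
  y=8 (Calder, w=250) cum 650
  y=9 (Elwood, w=50) cum 700
  y=10 (Denby, w=30) cum 730
⇒ y* = 7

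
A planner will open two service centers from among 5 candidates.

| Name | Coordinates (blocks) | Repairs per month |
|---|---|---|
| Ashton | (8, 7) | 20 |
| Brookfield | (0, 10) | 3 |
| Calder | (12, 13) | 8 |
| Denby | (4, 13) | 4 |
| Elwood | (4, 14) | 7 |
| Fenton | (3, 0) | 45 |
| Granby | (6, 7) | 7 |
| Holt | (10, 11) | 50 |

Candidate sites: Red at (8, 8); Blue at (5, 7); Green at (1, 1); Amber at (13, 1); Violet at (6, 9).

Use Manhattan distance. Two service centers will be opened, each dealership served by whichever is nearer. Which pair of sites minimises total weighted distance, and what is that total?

Evaluate every pair (each demand assigned to the nearer of the two):
  {Red, Green}: total = 634
  {Green, Violet}: total = 703
  {Red, Blue}: total = 862
  {Blue, Green}: total = 864
  {Blue, Violet}: total = 946
  {Red, Violet}: total = 990
  {Red, Amber}: total = 994
  {Amber, Violet}: total = 1063
  {Blue, Amber}: total = 1134
  {Green, Amber}: total = 1388
Best pair: {Red, Green} with total 634.

{Red, Green}, total 634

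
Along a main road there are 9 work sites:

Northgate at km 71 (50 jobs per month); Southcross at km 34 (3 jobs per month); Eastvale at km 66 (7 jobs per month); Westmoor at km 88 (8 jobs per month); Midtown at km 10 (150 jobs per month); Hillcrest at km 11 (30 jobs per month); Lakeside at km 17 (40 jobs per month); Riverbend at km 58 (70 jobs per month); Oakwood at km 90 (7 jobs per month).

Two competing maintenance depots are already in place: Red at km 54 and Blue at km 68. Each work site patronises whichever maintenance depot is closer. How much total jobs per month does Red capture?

293

The indifferent point is the midpoint (54+68)/2 = 61; work sites left of it (closer to Red at 54) go to Red, those right go to Blue.
  Midtown at 10 (w=150) → Red
  Hillcrest at 11 (w=30) → Red
  Lakeside at 17 (w=40) → Red
  Southcross at 34 (w=3) → Red
  Riverbend at 58 (w=70) → Red
  Eastvale at 66 (w=7) → Blue
  Northgate at 71 (w=50) → Blue
  Westmoor at 88 (w=8) → Blue
  Oakwood at 90 (w=7) → Blue
Red captures 293; Blue captures 72.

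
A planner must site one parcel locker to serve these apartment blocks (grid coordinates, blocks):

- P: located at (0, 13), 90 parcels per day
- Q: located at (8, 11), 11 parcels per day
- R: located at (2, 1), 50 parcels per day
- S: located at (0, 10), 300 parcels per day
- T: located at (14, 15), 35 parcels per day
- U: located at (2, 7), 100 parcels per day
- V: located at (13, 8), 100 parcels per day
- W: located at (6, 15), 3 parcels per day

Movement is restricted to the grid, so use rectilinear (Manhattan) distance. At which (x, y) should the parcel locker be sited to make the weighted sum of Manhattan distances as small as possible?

(0, 10)

Manhattan distance separates: Σwᵢ(|x−xᵢ|+|y−yᵢ|) = Σwᵢ|x−xᵢ| + Σwᵢ|y−yᵢ|, so x and y are optimised independently as 1-D weighted medians.
Total weight W = 689; half = 344.5.
x-coordinate, sorted with cumulative weight:
  x=0 (P, w=90) cum 90
  x=0 (S, w=300) cum 390  ← median
  x=2 (R, w=50) cum 440
  x=2 (U, w=100) cum 540
  x=6 (W, w=3) cum 543
  x=8 (Q, w=11) cum 554
  x=13 (V, w=100) cum 654
  x=14 (T, w=35) cum 689
⇒ x* = 0
y-coordinate, sorted with cumulative weight:
  y=1 (R, w=50) cum 50
  y=7 (U, w=100) cum 150
  y=8 (V, w=100) cum 250
  y=10 (S, w=300) cum 550  ← median
  y=11 (Q, w=11) cum 561
  y=13 (P, w=90) cum 651
  y=15 (T, w=35) cum 686
  y=15 (W, w=3) cum 689
⇒ y* = 10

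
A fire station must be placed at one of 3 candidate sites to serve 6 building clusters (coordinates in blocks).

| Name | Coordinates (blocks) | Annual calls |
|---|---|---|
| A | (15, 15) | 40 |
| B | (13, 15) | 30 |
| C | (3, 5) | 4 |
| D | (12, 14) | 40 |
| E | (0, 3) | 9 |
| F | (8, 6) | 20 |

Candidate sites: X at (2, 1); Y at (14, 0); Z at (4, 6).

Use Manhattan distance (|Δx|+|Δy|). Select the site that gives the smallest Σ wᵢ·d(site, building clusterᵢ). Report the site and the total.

Total weighted distance at each candidate:
  X (2, 1): total = 3026
  Y (14, 0): total = 2217
  Z (4, 6): total = 2131
Minimum is at Z with total 2131 blocks.

Z, total 2131 blocks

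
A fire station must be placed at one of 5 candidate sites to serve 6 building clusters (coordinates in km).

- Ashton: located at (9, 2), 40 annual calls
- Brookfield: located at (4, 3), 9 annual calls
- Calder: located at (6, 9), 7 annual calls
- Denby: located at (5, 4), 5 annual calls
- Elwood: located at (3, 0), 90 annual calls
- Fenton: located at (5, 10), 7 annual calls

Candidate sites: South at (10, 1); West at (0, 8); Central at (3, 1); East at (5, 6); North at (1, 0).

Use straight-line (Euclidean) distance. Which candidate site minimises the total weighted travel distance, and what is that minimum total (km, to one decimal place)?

Total weighted distance at each candidate:
  South (10, 1): total = 913.7
  West (0, 8): total = 1371.5
  Central (3, 1): total = 495.8
  East (5, 6): total = 884.1
  North (1, 0): total = 723.8
Minimum is at Central with total 495.8 km.

Central, total 495.8 km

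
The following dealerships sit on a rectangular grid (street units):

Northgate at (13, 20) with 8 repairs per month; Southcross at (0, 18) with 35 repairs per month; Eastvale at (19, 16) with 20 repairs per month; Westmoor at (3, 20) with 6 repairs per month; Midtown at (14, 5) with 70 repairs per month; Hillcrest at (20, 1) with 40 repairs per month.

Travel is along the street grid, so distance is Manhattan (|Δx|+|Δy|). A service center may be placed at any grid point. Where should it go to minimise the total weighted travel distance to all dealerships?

Manhattan distance separates: Σwᵢ(|x−xᵢ|+|y−yᵢ|) = Σwᵢ|x−xᵢ| + Σwᵢ|y−yᵢ|, so x and y are optimised independently as 1-D weighted medians.
Total weight W = 179; half = 89.5.
x-coordinate, sorted with cumulative weight:
  x=0 (Southcross, w=35) cum 35
  x=3 (Westmoor, w=6) cum 41
  x=13 (Northgate, w=8) cum 49
  x=14 (Midtown, w=70) cum 119  ← median
  x=19 (Eastvale, w=20) cum 139
  x=20 (Hillcrest, w=40) cum 179
⇒ x* = 14
y-coordinate, sorted with cumulative weight:
  y=1 (Hillcrest, w=40) cum 40
  y=5 (Midtown, w=70) cum 110  ← median
  y=16 (Eastvale, w=20) cum 130
  y=18 (Southcross, w=35) cum 165
  y=20 (Northgate, w=8) cum 173
  y=20 (Westmoor, w=6) cum 179
⇒ y* = 5

(14, 5)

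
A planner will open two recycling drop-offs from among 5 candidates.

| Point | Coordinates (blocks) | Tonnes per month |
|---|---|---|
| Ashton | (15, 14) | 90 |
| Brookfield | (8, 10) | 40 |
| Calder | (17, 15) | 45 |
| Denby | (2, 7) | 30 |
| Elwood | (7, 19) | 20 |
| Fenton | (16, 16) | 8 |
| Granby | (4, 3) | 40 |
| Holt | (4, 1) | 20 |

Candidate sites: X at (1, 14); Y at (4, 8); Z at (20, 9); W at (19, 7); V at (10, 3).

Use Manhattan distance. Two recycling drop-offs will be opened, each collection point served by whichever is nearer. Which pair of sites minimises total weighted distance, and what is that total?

{Y, Z}, total 2343

Evaluate every pair (each demand assigned to the nearer of the two):
  {Y, Z}: total = 2343
  {Y, W}: total = 2486
  {Z, V}: total = 2893
  {W, V}: total = 3036
  {X, Y}: total = 3051
  {X, Z}: total = 3173
  {X, W}: total = 3316
  {X, V}: total = 3381
  {Y, V}: total = 3397
  {Z, W}: total = 4063
Best pair: {Y, Z} with total 2343.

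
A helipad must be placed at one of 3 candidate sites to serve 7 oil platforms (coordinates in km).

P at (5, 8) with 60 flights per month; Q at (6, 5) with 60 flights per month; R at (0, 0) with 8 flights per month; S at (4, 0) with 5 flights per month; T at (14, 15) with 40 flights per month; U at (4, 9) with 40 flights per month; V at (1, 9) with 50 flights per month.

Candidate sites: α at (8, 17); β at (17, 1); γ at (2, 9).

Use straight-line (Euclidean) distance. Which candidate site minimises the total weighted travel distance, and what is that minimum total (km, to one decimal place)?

Total weighted distance at each candidate:
  α (8, 17): total = 2679.0
  β (17, 1): total = 3815.0
  γ (2, 9): total = 1315.7
Minimum is at γ with total 1315.7 km.

γ, total 1315.7 km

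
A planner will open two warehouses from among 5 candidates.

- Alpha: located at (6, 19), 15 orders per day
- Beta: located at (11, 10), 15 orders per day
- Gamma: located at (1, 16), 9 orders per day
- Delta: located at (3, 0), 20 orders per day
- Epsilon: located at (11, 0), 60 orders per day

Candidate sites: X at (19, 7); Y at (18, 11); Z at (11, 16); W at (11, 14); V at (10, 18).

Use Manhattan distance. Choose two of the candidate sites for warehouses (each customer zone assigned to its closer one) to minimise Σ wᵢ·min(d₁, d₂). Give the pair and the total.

Evaluate every pair (each demand assigned to the nearer of the two):
  {W, V}: total = 1514
  {Z, W}: total = 1550
  {X, W}: total = 1598
  {Y, W}: total = 1598
  {X, Z}: total = 1660
  {X, V}: total = 1669
  {Z, V}: total = 1695
  {Y, Z}: total = 1740
  {Y, V}: total = 1874
  {X, Y}: total = 1978
Best pair: {W, V} with total 1514.

{W, V}, total 1514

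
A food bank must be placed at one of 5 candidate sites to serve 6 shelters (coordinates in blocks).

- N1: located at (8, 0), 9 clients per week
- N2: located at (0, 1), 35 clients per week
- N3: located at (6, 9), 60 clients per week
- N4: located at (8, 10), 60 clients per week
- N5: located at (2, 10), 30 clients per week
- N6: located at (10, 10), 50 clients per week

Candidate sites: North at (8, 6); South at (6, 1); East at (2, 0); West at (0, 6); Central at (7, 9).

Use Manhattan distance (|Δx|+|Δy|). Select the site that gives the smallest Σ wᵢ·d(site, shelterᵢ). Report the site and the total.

Total weighted distance at each candidate:
  North (8, 6): total = 1649
  South (6, 1): total = 2417
  East (2, 0): total = 3099
  West (0, 6): total = 2441
  Central (7, 9): total = 1175
Minimum is at Central with total 1175 blocks.

Central, total 1175 blocks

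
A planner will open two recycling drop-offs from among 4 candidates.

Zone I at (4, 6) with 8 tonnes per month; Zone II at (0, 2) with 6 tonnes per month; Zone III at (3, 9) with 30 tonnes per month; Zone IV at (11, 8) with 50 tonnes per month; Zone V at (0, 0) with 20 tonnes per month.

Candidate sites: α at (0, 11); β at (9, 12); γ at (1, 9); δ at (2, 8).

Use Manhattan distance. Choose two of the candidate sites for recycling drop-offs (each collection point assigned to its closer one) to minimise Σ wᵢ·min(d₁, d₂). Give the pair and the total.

Evaluate every pair (each demand assigned to the nearer of the two):
  {β, δ}: total = 640
  {β, γ}: total = 656
  {α, δ}: total = 790
  {γ, δ}: total = 790
  {α, β}: total = 796
  {α, γ}: total = 906
Best pair: {β, δ} with total 640.

{β, δ}, total 640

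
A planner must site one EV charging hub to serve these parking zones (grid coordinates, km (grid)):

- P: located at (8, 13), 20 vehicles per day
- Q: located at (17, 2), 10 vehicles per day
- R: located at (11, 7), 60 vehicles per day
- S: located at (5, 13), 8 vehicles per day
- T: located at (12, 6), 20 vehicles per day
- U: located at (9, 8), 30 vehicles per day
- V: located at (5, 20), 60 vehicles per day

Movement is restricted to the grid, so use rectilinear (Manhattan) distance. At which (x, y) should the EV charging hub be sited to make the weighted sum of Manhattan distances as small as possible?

Manhattan distance separates: Σwᵢ(|x−xᵢ|+|y−yᵢ|) = Σwᵢ|x−xᵢ| + Σwᵢ|y−yᵢ|, so x and y are optimised independently as 1-D weighted medians.
Total weight W = 208; half = 104.
x-coordinate, sorted with cumulative weight:
  x=5 (S, w=8) cum 8
  x=5 (V, w=60) cum 68
  x=8 (P, w=20) cum 88
  x=9 (U, w=30) cum 118  ← median
  x=11 (R, w=60) cum 178
  x=12 (T, w=20) cum 198
  x=17 (Q, w=10) cum 208
⇒ x* = 9
y-coordinate, sorted with cumulative weight:
  y=2 (Q, w=10) cum 10
  y=6 (T, w=20) cum 30
  y=7 (R, w=60) cum 90
  y=8 (U, w=30) cum 120  ← median
  y=13 (P, w=20) cum 140
  y=13 (S, w=8) cum 148
  y=20 (V, w=60) cum 208
⇒ y* = 8

(9, 8)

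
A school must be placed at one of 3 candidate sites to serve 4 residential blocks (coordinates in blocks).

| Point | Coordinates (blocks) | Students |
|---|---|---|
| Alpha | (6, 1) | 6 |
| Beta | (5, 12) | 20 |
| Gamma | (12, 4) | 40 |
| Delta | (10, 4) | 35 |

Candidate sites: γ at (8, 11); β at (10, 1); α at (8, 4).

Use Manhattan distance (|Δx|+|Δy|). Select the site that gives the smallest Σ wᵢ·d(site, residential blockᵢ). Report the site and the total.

α, total 480 blocks

Total weighted distance at each candidate:
  γ (8, 11): total = 907
  β (10, 1): total = 649
  α (8, 4): total = 480
Minimum is at α with total 480 blocks.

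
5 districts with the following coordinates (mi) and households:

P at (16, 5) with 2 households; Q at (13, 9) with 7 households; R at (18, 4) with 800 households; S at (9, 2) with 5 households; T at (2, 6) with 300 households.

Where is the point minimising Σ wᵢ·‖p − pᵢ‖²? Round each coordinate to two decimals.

The minimiser of Σwᵢ‖p−pᵢ‖² is the weighted centroid p* = (Σwᵢpᵢ)/(Σwᵢ).
Σwᵢ = 1114.
Σwᵢxᵢ = 2·16 + 7·13 + 800·18 + 5·9 + 300·2 = 15168.
Σwᵢyᵢ = 2·5 + 7·9 + 800·4 + 5·2 + 300·6 = 5083.
x* = 15168/1114 = 13.62, y* = 5083/1114 = 4.56.

(13.62, 4.56)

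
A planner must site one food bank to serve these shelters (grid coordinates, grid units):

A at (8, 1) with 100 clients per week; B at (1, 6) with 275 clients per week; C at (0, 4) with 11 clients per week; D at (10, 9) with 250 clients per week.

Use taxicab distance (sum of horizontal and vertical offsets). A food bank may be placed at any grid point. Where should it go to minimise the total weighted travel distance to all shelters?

(8, 6)

Manhattan distance separates: Σwᵢ(|x−xᵢ|+|y−yᵢ|) = Σwᵢ|x−xᵢ| + Σwᵢ|y−yᵢ|, so x and y are optimised independently as 1-D weighted medians.
Total weight W = 636; half = 318.
x-coordinate, sorted with cumulative weight:
  x=0 (C, w=11) cum 11
  x=1 (B, w=275) cum 286
  x=8 (A, w=100) cum 386  ← median
  x=10 (D, w=250) cum 636
⇒ x* = 8
y-coordinate, sorted with cumulative weight:
  y=1 (A, w=100) cum 100
  y=4 (C, w=11) cum 111
  y=6 (B, w=275) cum 386  ← median
  y=9 (D, w=250) cum 636
⇒ y* = 6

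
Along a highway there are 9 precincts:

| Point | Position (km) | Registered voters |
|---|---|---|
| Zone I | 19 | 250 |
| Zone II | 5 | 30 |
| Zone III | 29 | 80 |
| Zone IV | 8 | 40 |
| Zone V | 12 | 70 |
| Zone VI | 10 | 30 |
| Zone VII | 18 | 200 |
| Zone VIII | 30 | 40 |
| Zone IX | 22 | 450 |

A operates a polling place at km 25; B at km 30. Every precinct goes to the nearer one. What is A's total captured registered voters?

The indifferent point is the midpoint (25+30)/2 = 27.5; precincts left of it (closer to A at 25) go to A, those right go to B.
  Zone II at 5 (w=30) → A
  Zone IV at 8 (w=40) → A
  Zone VI at 10 (w=30) → A
  Zone V at 12 (w=70) → A
  Zone VII at 18 (w=200) → A
  Zone I at 19 (w=250) → A
  Zone IX at 22 (w=450) → A
  Zone III at 29 (w=80) → B
  Zone VIII at 30 (w=40) → B
A captures 1070; B captures 120.

1070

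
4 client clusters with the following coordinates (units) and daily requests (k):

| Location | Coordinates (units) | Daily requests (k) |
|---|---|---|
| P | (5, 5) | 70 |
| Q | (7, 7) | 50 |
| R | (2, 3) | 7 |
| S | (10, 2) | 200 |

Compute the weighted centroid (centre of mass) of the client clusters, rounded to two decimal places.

The minimiser of Σwᵢ‖p−pᵢ‖² is the weighted centroid p* = (Σwᵢpᵢ)/(Σwᵢ).
Σwᵢ = 327.
Σwᵢxᵢ = 70·5 + 50·7 + 7·2 + 200·10 = 2714.
Σwᵢyᵢ = 70·5 + 50·7 + 7·3 + 200·2 = 1121.
x* = 2714/327 = 8.30, y* = 1121/327 = 3.43.

(8.30, 3.43)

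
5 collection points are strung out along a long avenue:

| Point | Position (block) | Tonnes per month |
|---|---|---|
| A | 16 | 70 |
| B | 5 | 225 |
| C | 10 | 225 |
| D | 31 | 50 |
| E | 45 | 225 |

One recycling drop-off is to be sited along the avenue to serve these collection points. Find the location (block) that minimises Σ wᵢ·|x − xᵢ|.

x = 10

For a sum of weighted absolute distances on a line, the optimum is the weighted median (not the mean). Total weight W = 795; half-weight = 397.5.
Sort by position and accumulate weight:
  block 5 (B, w=225) → cum 225
  block 10 (C, w=225) → cum 450  ≥ 397.5 → median here
  block 16 (A, w=70) → cum 520
  block 31 (D, w=50) → cum 570
  block 45 (E, w=225) → cum 795
Optimal location: block 10.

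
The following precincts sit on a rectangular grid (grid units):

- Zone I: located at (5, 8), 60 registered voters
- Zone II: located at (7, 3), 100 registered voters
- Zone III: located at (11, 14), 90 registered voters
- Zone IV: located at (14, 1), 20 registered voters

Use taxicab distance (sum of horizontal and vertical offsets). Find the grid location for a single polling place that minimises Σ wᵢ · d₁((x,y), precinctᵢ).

Manhattan distance separates: Σwᵢ(|x−xᵢ|+|y−yᵢ|) = Σwᵢ|x−xᵢ| + Σwᵢ|y−yᵢ|, so x and y are optimised independently as 1-D weighted medians.
Total weight W = 270; half = 135.
x-coordinate, sorted with cumulative weight:
  x=5 (Zone I, w=60) cum 60
  x=7 (Zone II, w=100) cum 160  ← median
  x=11 (Zone III, w=90) cum 250
  x=14 (Zone IV, w=20) cum 270
⇒ x* = 7
y-coordinate, sorted with cumulative weight:
  y=1 (Zone IV, w=20) cum 20
  y=3 (Zone II, w=100) cum 120
  y=8 (Zone I, w=60) cum 180  ← median
  y=14 (Zone III, w=90) cum 270
⇒ y* = 8

(7, 8)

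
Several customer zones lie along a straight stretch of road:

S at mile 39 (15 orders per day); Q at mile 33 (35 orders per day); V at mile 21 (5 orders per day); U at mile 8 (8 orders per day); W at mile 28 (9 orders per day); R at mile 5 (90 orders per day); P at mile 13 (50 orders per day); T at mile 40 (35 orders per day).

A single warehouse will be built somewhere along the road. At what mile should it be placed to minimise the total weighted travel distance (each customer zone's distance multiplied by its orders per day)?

For a sum of weighted absolute distances on a line, the optimum is the weighted median (not the mean). Total weight W = 247; half-weight = 123.5.
Sort by position and accumulate weight:
  mile 5 (R, w=90) → cum 90
  mile 8 (U, w=8) → cum 98
  mile 13 (P, w=50) → cum 148  ≥ 123.5 → median here
  mile 21 (V, w=5) → cum 153
  mile 28 (W, w=9) → cum 162
  mile 33 (Q, w=35) → cum 197
  mile 39 (S, w=15) → cum 212
  mile 40 (T, w=35) → cum 247
Optimal location: mile 13.

x = 13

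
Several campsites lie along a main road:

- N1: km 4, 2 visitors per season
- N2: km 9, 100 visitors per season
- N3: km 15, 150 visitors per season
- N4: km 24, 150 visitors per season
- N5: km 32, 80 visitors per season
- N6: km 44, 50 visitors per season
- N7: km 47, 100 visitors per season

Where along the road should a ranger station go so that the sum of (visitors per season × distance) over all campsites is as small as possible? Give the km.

For a sum of weighted absolute distances on a line, the optimum is the weighted median (not the mean). Total weight W = 632; half-weight = 316.
Sort by position and accumulate weight:
  km 4 (N1, w=2) → cum 2
  km 9 (N2, w=100) → cum 102
  km 15 (N3, w=150) → cum 252
  km 24 (N4, w=150) → cum 402  ≥ 316 → median here
  km 32 (N5, w=80) → cum 482
  km 44 (N6, w=50) → cum 532
  km 47 (N7, w=100) → cum 632
Optimal location: km 24.

x = 24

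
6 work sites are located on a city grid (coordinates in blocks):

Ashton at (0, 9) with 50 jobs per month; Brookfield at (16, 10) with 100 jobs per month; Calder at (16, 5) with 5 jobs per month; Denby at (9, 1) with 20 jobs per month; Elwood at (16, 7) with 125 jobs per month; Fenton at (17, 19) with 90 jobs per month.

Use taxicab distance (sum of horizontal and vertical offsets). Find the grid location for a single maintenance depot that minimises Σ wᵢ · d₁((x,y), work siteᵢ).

(16, 9)

Manhattan distance separates: Σwᵢ(|x−xᵢ|+|y−yᵢ|) = Σwᵢ|x−xᵢ| + Σwᵢ|y−yᵢ|, so x and y are optimised independently as 1-D weighted medians.
Total weight W = 390; half = 195.
x-coordinate, sorted with cumulative weight:
  x=0 (Ashton, w=50) cum 50
  x=9 (Denby, w=20) cum 70
  x=16 (Brookfield, w=100) cum 170
  x=16 (Calder, w=5) cum 175
  x=16 (Elwood, w=125) cum 300  ← median
  x=17 (Fenton, w=90) cum 390
⇒ x* = 16
y-coordinate, sorted with cumulative weight:
  y=1 (Denby, w=20) cum 20
  y=5 (Calder, w=5) cum 25
  y=7 (Elwood, w=125) cum 150
  y=9 (Ashton, w=50) cum 200  ← median
  y=10 (Brookfield, w=100) cum 300
  y=19 (Fenton, w=90) cum 390
⇒ y* = 9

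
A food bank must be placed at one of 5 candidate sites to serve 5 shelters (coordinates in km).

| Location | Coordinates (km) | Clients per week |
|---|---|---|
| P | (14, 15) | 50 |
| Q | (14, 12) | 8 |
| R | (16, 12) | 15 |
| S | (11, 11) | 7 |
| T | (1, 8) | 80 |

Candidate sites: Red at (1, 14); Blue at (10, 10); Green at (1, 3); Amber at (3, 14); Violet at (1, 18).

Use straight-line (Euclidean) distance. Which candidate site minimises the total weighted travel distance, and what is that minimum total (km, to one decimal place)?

Total weighted distance at each candidate:
  Red (1, 14): total = 1537.2
  Blue (10, 10): total = 1198.3
  Green (1, 3): total = 1763.1
  Amber (3, 14): total = 1404.8
  Violet (1, 18): total = 1909.4
Minimum is at Blue with total 1198.3 km.

Blue, total 1198.3 km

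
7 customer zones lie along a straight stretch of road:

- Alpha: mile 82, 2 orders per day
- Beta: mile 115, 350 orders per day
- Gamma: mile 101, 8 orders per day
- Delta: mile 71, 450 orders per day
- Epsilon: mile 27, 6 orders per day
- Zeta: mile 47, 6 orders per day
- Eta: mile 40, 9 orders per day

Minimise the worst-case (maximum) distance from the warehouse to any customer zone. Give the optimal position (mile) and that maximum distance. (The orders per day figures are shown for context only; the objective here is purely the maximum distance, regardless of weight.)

location 71, max distance 44

The 1-center on a line is the midpoint of the two extreme points: leftmost at 27, rightmost at 115.
Optimal location = (27 + 115)/2 = 71; maximum distance = (115 − 27)/2 = 44.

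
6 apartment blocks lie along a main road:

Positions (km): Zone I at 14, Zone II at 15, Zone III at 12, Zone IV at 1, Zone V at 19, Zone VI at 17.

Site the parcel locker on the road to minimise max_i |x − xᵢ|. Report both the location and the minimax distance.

location 10, max distance 9

The 1-center on a line is the midpoint of the two extreme points: leftmost at 1, rightmost at 19.
Optimal location = (1 + 19)/2 = 10; maximum distance = (19 − 1)/2 = 9.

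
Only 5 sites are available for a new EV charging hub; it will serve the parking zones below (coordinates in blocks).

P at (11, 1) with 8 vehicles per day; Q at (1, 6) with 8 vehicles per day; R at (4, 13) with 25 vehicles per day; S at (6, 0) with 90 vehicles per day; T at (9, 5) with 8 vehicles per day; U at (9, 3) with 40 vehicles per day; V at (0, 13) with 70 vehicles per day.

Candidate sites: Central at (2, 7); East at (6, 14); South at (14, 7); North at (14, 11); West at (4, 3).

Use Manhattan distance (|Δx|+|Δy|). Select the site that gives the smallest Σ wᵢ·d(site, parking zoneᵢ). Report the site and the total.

West, total 2056 blocks

Total weighted distance at each candidate:
  Central (2, 7): total = 2398
  East (6, 14): total = 2729
  South (14, 7): total = 3750
  North (14, 11): total = 3986
  West (4, 3): total = 2056
Minimum is at West with total 2056 blocks.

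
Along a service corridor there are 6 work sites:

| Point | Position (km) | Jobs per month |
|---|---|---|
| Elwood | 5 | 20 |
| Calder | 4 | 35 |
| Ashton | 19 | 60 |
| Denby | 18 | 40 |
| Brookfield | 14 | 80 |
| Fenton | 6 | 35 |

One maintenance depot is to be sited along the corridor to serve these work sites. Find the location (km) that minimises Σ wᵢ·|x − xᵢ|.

For a sum of weighted absolute distances on a line, the optimum is the weighted median (not the mean). Total weight W = 270; half-weight = 135.
Sort by position and accumulate weight:
  km 4 (Calder, w=35) → cum 35
  km 5 (Elwood, w=20) → cum 55
  km 6 (Fenton, w=35) → cum 90
  km 14 (Brookfield, w=80) → cum 170  ≥ 135 → median here
  km 18 (Denby, w=40) → cum 210
  km 19 (Ashton, w=60) → cum 270
Optimal location: km 14.

x = 14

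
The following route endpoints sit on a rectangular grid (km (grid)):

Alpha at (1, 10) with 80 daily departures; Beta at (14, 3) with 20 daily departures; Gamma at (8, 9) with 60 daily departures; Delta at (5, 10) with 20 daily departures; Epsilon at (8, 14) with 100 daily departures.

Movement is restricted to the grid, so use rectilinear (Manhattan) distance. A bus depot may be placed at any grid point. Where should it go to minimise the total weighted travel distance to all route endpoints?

Manhattan distance separates: Σwᵢ(|x−xᵢ|+|y−yᵢ|) = Σwᵢ|x−xᵢ| + Σwᵢ|y−yᵢ|, so x and y are optimised independently as 1-D weighted medians.
Total weight W = 280; half = 140.
x-coordinate, sorted with cumulative weight:
  x=1 (Alpha, w=80) cum 80
  x=5 (Delta, w=20) cum 100
  x=8 (Gamma, w=60) cum 160  ← median
  x=8 (Epsilon, w=100) cum 260
  x=14 (Beta, w=20) cum 280
⇒ x* = 8
y-coordinate, sorted with cumulative weight:
  y=3 (Beta, w=20) cum 20
  y=9 (Gamma, w=60) cum 80
  y=10 (Alpha, w=80) cum 160  ← median
  y=10 (Delta, w=20) cum 180
  y=14 (Epsilon, w=100) cum 280
⇒ y* = 10

(8, 10)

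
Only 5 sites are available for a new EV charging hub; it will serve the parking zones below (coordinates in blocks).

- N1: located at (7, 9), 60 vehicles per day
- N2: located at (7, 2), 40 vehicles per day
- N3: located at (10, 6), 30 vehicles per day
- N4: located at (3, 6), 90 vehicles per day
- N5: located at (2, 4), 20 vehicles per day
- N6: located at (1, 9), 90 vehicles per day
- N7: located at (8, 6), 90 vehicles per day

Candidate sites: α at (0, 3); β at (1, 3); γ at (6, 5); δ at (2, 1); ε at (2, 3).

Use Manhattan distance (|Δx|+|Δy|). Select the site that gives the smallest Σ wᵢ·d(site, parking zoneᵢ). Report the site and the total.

Total weighted distance at each candidate:
  α (0, 3): total = 3710
  β (1, 3): total = 3290
  γ (6, 5): total = 2150
  δ (2, 1): total = 3810
  ε (2, 3): total = 3050
Minimum is at γ with total 2150 blocks.

γ, total 2150 blocks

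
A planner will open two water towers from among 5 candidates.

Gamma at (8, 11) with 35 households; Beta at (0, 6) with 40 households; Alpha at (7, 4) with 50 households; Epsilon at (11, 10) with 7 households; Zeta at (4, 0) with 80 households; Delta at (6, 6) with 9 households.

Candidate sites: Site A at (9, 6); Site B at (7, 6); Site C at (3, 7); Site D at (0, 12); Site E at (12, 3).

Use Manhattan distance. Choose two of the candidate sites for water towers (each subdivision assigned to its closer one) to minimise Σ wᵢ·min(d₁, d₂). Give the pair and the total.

Evaluate every pair (each demand assigned to the nearer of the two):
  {Site B, Site C}: total = 1175
  {Site A, Site C}: total = 1279
  {Site B, Site D}: total = 1335
  {Site A, Site B}: total = 1361
  {Site B, Site E}: total = 1375
  {Site C, Site E}: total = 1507
  {Site C, Site D}: total = 1578
  {Site A, Site D}: total = 1599
  {Site A, Site E}: total = 1719
  {Site D, Site E}: total = 1872
Best pair: {Site B, Site C} with total 1175.

{Site B, Site C}, total 1175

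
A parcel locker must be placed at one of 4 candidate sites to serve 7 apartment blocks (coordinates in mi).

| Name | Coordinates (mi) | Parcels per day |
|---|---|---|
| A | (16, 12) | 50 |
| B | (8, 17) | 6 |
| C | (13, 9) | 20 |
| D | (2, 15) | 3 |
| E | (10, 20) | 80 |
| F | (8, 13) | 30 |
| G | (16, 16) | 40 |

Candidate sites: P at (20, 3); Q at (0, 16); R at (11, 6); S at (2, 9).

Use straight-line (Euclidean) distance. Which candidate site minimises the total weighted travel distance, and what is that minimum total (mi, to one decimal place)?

Total weighted distance at each candidate:
  P (20, 3): total = 3442.9
  Q (0, 16): total = 2932.9
  R (11, 6): total = 2367.8
  S (2, 9): total = 2944.4
Minimum is at R with total 2367.8 mi.

R, total 2367.8 mi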